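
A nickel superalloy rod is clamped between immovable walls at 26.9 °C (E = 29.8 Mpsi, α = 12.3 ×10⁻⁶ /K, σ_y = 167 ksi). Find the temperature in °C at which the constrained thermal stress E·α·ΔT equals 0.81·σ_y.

E = 29.8 Mpsi = 205.5 GPa.
σ_y = 167 ksi = 1151 MPa.
E·α·ΔT = 932.7 MPa ⇒ ΔT = 932.7 / (205.5×10³ × 12.3×10⁻⁶) = 369.0 K.
T = 26.9 + 369.0 = 395.9 °C.

396 °C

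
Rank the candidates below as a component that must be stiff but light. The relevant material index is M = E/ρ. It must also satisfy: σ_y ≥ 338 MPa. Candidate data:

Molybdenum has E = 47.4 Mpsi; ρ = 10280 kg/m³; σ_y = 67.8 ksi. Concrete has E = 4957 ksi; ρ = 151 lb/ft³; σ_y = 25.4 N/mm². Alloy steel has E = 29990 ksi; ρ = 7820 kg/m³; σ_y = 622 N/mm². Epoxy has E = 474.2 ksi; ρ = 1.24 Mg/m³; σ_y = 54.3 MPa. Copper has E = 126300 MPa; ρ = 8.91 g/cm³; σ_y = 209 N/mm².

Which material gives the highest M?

Screen on constraints: σ_y ≥ 338 MPa. Survivors: molybdenum, alloy steel.
After converting to SI:
  molybdenum: E = 326.8 GPa, ρ = 10280 kg/m³
  alloy steel: E = 206.8 GPa, ρ = 7820 kg/m³
  molybdenum: M = 31.8 MN·m/kg
  alloy steel: M = 26.4 MN·m/kg
Highest index: molybdenum.

molybdenum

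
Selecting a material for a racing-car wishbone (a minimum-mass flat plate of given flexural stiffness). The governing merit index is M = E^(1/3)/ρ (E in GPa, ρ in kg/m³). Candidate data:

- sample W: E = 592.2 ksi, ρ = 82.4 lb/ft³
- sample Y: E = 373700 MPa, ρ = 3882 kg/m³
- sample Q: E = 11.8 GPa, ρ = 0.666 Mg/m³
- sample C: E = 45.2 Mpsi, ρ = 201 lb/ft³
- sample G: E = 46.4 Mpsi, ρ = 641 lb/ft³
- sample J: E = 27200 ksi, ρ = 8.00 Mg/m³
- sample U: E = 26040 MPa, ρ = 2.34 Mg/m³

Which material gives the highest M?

After converting to SI:
  sample W: E = 4.083 GPa, ρ = 1320 kg/m³
  sample Y: E = 373.7 GPa, ρ = 3882 kg/m³
  sample Q: E = 11.80 GPa, ρ = 666.0 kg/m³
  sample C: E = 311.6 GPa, ρ = 3220 kg/m³
  sample G: E = 319.9 GPa, ρ = 10270 kg/m³
  sample J: E = 187.5 GPa, ρ = 8000 kg/m³
  sample U: E = 26.04 GPa, ρ = 2340 kg/m³
  sample Q: M = 3.42×10⁻³
  sample C: M = 2.11×10⁻³
  sample Y: M = 1.86×10⁻³
  sample U: M = 1.27×10⁻³
  sample W: M = 1.21×10⁻³
  sample J: M = 0.715×10⁻³
  sample G: M = 0.666×10⁻³
The maximum is for sample Q.

sample Q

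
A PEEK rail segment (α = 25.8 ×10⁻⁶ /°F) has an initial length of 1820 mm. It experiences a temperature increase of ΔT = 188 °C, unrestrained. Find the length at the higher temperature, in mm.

Convert α: 25.8×10⁻⁶/°F × (9/5) = 46.4×10⁻⁶/K.
ΔL = α·L₀·ΔT = 46.4×10⁻⁶ × 1820 mm × 188.0 K = 15.9 mm.
L = L₀ + ΔL = 1820 + 15.9 = 1835.9 mm.

1835.9 mm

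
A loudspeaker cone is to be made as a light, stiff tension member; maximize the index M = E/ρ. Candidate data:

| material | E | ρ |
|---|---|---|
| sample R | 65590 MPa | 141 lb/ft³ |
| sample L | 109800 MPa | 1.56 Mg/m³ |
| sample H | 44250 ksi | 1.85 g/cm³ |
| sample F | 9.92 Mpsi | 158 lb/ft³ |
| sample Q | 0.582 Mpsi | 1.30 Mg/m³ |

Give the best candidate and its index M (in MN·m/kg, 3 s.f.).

sample H, M = 165 MN·m/kg

After converting to SI:
  sample R: E = 65.59 GPa, ρ = 2259 kg/m³
  sample L: E = 109.8 GPa, ρ = 1560 kg/m³
  sample H: E = 305.1 GPa, ρ = 1850 kg/m³
  sample F: E = 68.40 GPa, ρ = 2531 kg/m³
  sample Q: E = 4.013 GPa, ρ = 1300 kg/m³
  sample H: M = 165 MN·m/kg
  sample L: M = 70.4 MN·m/kg
  sample R: M = 29.0 MN·m/kg
  sample F: M = 27.0 MN·m/kg
  sample Q: M = 3.09 MN·m/kg
Sample H ranks first.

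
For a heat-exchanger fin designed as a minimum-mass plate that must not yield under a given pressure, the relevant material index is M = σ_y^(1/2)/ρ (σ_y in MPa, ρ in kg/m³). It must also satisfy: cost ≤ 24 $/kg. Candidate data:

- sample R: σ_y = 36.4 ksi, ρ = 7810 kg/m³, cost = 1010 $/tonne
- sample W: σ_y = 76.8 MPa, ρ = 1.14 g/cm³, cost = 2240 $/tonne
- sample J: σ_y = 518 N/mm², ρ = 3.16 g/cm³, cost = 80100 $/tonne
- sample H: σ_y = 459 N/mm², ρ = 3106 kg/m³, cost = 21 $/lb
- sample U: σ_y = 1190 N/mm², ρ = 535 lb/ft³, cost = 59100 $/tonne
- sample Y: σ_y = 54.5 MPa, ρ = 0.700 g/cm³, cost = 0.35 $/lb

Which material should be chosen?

sample Y

Screen on constraints: cost ≤ 24 $/kg. Survivors: sample R, sample W, sample Y.
Putting every candidate on a common basis:
  sample R: σ_y = 251.0 MPa, ρ = 7810 kg/m³
  sample W: σ_y = 76.80 MPa, ρ = 1140 kg/m³
  sample Y: σ_y = 54.50 MPa, ρ = 700.0 kg/m³
  sample Y: M = 10.5×10⁻³
  sample W: M = 7.69×10⁻³
  sample R: M = 2.03×10⁻³
Highest index: sample Y.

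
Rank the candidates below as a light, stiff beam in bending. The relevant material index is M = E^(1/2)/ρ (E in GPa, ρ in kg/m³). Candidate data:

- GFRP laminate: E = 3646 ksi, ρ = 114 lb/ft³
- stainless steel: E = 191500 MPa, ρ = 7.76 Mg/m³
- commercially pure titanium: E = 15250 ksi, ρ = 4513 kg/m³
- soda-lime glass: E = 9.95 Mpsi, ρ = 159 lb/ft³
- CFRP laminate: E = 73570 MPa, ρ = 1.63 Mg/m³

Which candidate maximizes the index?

After converting to SI:
  GFRP laminate: E = 25.14 GPa, ρ = 1826 kg/m³
  stainless steel: E = 191.5 GPa, ρ = 7760 kg/m³
  commercially pure titanium: E = 105.1 GPa, ρ = 4513 kg/m³
  soda-lime glass: E = 68.60 GPa, ρ = 2547 kg/m³
  CFRP laminate: E = 73.57 GPa, ρ = 1630 kg/m³
  CFRP laminate: M = 5.26×10⁻³
  soda-lime glass: M = 3.25×10⁻³
  GFRP laminate: M = 2.75×10⁻³
  commercially pure titanium: M = 2.27×10⁻³
  stainless steel: M = 1.78×10⁻³
The maximum is for CFRP laminate.

CFRP laminate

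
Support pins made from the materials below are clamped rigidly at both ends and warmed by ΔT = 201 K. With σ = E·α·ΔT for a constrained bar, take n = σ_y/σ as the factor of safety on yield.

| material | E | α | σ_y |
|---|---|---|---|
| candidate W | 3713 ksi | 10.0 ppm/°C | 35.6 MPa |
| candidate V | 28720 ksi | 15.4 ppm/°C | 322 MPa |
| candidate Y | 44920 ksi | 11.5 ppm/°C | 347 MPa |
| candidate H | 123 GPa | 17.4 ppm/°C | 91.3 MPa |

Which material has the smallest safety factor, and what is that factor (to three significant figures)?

candidate H, n = 0.212

Converting E to GPa, α to ×10⁻⁶/K, σ_y to MPa, then σ and n for each:
  candidate W: E = 25.60, α = 10.0, σ_y = 35.60 → σ = 51.5 MPa, n = 0.692
  candidate V: E = 198.0, α = 15.4, σ_y = 322.0 → σ = 613 MPa, n = 0.525
  candidate Y: E = 309.7, α = 11.5, σ_y = 347.0 → σ = 716 MPa, n = 0.485
  candidate H: E = 123.0, α = 17.4, σ_y = 91.30 → σ = 430 MPa, n = 0.212
Candidate H has the lowest safety factor, n = 0.212.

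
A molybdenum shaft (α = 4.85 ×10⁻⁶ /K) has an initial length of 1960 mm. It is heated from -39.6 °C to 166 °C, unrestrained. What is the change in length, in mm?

1.95 mm

ΔT = 166 − (-39.6) = 205.6 K.
ΔL = α·L₀·ΔT = 4.85×10⁻⁶ × 1960 mm × 205.6 K = 1.95 mm.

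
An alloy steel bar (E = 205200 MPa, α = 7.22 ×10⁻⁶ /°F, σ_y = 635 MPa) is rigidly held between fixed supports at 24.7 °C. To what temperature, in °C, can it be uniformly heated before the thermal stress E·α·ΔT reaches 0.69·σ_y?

E = 205200 MPa = 205.2 GPa.
α = 7.22×10⁻⁶/°F × 9/5 = 13.0×10⁻⁶/K.
E·α·ΔT = 438.1 MPa ⇒ ΔT = 438.1 / (205.2×10³ × 13.0×10⁻⁶) = 164.3 K.
T = 24.7 + 164.3 = 189.0 °C.

189 °C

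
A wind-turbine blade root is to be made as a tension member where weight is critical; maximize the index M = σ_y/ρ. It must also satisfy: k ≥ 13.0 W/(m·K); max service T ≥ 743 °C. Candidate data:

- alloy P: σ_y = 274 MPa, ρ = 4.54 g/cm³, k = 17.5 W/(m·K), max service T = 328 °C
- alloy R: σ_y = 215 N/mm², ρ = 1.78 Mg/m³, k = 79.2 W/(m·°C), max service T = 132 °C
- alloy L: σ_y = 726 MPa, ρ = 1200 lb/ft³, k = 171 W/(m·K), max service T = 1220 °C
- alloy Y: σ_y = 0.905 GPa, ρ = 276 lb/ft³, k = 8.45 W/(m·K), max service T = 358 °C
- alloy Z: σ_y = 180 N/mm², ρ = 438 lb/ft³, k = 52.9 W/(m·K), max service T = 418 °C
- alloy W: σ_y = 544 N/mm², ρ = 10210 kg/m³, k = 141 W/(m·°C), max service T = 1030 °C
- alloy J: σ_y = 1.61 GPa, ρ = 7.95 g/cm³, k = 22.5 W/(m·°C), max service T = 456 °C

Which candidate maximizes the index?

alloy W

Screen on constraints: k ≥ 13.0 W/(m·K); max service T ≥ 743 °C. Survivors: alloy L, alloy W.
Normalizing units and computing the index:
  alloy L: σ_y = 726.0 MPa, ρ = 19220 kg/m³
  alloy W: σ_y = 544.0 MPa, ρ = 10210 kg/m³
  alloy W: M = 53.3 kN·m/kg
  alloy L: M = 37.8 kN·m/kg
Alloy W ranks first.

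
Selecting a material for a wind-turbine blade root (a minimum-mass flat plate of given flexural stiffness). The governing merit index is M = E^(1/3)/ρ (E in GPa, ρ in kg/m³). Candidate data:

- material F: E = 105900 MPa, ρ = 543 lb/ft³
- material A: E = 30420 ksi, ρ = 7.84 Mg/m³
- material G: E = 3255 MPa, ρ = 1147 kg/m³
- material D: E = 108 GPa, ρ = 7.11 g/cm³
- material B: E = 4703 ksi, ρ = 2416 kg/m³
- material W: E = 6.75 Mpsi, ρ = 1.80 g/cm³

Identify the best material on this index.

Normalizing units and computing the index:
  material F: E = 105.9 GPa, ρ = 8698 kg/m³
  material A: E = 209.7 GPa, ρ = 7840 kg/m³
  material G: E = 3.255 GPa, ρ = 1147 kg/m³
  material D: E = 108.0 GPa, ρ = 7110 kg/m³
  material B: E = 32.43 GPa, ρ = 2416 kg/m³
  material W: E = 46.54 GPa, ρ = 1800 kg/m³
  material W: M = 2.00×10⁻³
  material B: M = 1.32×10⁻³
  material G: M = 1.29×10⁻³
  material A: M = 0.758×10⁻³
  material D: M = 0.670×10⁻³
  material F: M = 0.544×10⁻³
Highest index: material W.

material W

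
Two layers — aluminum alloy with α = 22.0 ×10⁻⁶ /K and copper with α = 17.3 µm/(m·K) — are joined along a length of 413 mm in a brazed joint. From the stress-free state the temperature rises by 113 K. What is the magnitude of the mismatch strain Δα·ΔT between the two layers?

Δα = |22.0 − 17.3|×10⁻⁶/K = 4.70×10⁻⁶/K.
Mismatch strain = Δα·ΔT = 4.70×10⁻⁶ × 113.0 = 5.31×10⁻⁴.

5.31×10⁻⁴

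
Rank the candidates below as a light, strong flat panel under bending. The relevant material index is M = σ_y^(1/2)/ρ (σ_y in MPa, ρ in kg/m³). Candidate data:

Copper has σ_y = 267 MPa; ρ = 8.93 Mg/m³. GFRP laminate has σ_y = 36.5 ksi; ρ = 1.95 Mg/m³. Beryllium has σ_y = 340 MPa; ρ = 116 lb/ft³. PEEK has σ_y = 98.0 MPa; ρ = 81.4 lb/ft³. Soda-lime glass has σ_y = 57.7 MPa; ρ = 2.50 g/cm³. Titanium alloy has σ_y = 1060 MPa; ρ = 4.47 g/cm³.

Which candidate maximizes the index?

beryllium

Putting every candidate on a common basis:
  copper: σ_y = 267.0 MPa, ρ = 8930 kg/m³
  GFRP laminate: σ_y = 251.7 MPa, ρ = 1950 kg/m³
  beryllium: σ_y = 340.0 MPa, ρ = 1858 kg/m³
  PEEK: σ_y = 98.00 MPa, ρ = 1304 kg/m³
  soda-lime glass: σ_y = 57.70 MPa, ρ = 2500 kg/m³
  titanium alloy: σ_y = 1060 MPa, ρ = 4470 kg/m³
  beryllium: M = 9.92×10⁻³
  GFRP laminate: M = 8.14×10⁻³
  PEEK: M = 7.59×10⁻³
  titanium alloy: M = 7.28×10⁻³
  soda-lime glass: M = 3.04×10⁻³
  copper: M = 1.83×10⁻³
Beryllium has the largest M.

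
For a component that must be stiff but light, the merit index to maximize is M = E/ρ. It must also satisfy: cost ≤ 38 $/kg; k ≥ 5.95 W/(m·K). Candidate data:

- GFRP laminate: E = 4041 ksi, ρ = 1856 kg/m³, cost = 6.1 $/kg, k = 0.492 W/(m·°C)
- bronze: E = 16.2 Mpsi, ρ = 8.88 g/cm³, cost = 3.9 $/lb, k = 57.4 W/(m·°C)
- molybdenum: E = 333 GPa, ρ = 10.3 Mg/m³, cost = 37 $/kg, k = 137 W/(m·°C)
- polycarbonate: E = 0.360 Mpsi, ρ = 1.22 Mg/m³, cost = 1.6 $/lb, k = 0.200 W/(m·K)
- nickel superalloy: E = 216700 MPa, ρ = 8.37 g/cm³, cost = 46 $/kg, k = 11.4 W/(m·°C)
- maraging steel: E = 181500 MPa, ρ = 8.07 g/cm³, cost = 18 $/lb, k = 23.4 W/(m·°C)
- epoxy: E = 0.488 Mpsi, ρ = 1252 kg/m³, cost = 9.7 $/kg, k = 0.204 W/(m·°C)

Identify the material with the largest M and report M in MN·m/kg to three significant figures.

molybdenum, M = 32.3 MN·m/kg

Screen on constraints: cost ≤ 38 $/kg; k ≥ 5.95 W/(m·K). Survivors: bronze, molybdenum.
In SI units:
  bronze: E = 111.7 GPa, ρ = 8880 kg/m³
  molybdenum: E = 333.0 GPa, ρ = 10300 kg/m³
  molybdenum: M = 32.3 MN·m/kg
  bronze: M = 12.6 MN·m/kg
Molybdenum has the largest M.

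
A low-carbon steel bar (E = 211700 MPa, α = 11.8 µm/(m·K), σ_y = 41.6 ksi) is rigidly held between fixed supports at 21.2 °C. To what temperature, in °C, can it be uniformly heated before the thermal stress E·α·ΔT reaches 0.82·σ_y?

E = 211700 MPa = 211.7 GPa.
σ_y = 41.6 ksi = 286.8 MPa.
E·α·ΔT = 235.2 MPa ⇒ ΔT = 235.2 / (211.7×10³ × 11.8×10⁻⁶) = 94.15 K.
T = 21.2 + 94.15 = 115.4 °C.

115 °C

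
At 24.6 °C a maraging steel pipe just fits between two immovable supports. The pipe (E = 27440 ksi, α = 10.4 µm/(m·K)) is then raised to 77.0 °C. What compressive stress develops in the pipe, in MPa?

E = 27440 ksi = 189.2 GPa.
ΔT = 52.40 K. Constrained thermal stress σ = E·α·ΔT = 189.2×10³ MPa × 10.4×10⁻⁶ × 52.40 = 103 MPa (compressive).

103 MPa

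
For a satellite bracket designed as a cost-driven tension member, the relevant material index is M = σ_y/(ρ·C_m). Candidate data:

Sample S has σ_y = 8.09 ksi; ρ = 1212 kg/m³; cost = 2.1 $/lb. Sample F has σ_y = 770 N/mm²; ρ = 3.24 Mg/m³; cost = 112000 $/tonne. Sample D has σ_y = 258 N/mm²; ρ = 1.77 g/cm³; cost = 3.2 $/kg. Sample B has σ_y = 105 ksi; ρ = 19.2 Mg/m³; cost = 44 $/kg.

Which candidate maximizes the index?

After converting to SI:
  sample S: σ_y = 55.78 MPa, ρ = 1212 kg/m³, cost = 4.630 $/kg
  sample F: σ_y = 770.0 MPa, ρ = 3240 kg/m³, cost = 112.0 $/kg
  sample D: σ_y = 258.0 MPa, ρ = 1770 kg/m³, cost = 3.200 $/kg
  sample B: σ_y = 723.9 MPa, ρ = 19200 kg/m³, cost = 44.00 $/kg
  sample D: M = 45.6 kN·m per $
  sample S: M = 9.94 kN·m per $
  sample F: M = 2.12 kN·m per $
  sample B: M = 0.857 kN·m per $
Sample D has the largest M.

sample D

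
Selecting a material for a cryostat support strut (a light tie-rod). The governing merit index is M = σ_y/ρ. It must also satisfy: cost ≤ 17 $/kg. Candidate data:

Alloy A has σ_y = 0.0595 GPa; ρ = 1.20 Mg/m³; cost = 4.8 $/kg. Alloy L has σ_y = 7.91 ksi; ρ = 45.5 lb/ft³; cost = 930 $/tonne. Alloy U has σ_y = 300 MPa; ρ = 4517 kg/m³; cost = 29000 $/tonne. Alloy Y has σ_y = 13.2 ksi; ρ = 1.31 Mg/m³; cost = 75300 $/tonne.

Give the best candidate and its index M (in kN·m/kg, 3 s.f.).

Screen on constraints: cost ≤ 17 $/kg. Survivors: alloy A, alloy L.
In SI units:
  alloy A: σ_y = 59.50 MPa, ρ = 1200 kg/m³
  alloy L: σ_y = 54.54 MPa, ρ = 728.8 kg/m³
  alloy L: M = 74.8 kN·m/kg
  alloy A: M = 49.6 kN·m/kg
Alloy L ranks first.

alloy L, M = 74.8 kN·m/kg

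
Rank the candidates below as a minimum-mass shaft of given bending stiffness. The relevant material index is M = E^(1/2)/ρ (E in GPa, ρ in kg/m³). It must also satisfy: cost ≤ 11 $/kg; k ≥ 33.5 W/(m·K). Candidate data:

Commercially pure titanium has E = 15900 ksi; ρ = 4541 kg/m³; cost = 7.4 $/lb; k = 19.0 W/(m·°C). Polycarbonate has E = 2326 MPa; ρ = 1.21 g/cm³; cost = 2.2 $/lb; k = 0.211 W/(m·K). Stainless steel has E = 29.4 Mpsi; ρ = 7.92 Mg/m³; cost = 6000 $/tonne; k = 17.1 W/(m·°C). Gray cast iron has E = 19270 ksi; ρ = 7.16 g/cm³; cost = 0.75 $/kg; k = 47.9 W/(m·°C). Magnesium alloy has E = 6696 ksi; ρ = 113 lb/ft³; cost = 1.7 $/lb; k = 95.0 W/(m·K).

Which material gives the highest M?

magnesium alloy

Screen on constraints: cost ≤ 11 $/kg; k ≥ 33.5 W/(m·K). Survivors: gray cast iron, magnesium alloy.
Normalizing units and computing the index:
  gray cast iron: E = 132.9 GPa, ρ = 7160 kg/m³
  magnesium alloy: E = 46.17 GPa, ρ = 1810 kg/m³
  magnesium alloy: M = 3.75×10⁻³
  gray cast iron: M = 1.61×10⁻³
Magnesium alloy has the largest M.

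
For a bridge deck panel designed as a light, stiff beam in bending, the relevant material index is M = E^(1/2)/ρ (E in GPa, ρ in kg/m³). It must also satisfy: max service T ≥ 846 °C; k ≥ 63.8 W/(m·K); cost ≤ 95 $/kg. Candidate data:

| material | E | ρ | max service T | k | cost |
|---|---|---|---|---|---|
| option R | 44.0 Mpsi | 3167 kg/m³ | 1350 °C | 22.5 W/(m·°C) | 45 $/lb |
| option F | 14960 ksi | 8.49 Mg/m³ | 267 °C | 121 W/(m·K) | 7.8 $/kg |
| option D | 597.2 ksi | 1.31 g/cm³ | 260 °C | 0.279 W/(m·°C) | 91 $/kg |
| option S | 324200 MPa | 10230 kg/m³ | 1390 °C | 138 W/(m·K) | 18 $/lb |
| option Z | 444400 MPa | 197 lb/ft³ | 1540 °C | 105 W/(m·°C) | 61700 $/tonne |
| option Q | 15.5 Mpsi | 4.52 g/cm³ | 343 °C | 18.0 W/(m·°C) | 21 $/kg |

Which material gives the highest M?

Screen on constraints: max service T ≥ 846 °C; k ≥ 63.8 W/(m·K); cost ≤ 95 $/kg. Survivors: option S, option Z.
In SI units:
  option S: E = 324.2 GPa, ρ = 10230 kg/m³
  option Z: E = 444.4 GPa, ρ = 3156 kg/m³
  option Z: M = 6.68×10⁻³
  option S: M = 1.76×10⁻³
Option Z has the largest M.

option Z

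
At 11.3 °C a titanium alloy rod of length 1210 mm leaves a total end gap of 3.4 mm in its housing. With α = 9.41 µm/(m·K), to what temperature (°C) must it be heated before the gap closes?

α·L₀·ΔT = 3.4 mm ⇒ ΔT = 3.4 / (9.41×10⁻⁶ × 1210.0) = 298.6 K.
T = 11.3 + 298.6 = 309.9 °C.

310 °C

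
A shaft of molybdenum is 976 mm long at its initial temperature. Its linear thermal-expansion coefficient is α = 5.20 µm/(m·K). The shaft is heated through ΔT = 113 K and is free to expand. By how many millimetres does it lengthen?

0.573 mm

ΔL = α·L₀·ΔT = 5.20×10⁻⁶ × 976 mm × 113.0 K = 0.573 mm.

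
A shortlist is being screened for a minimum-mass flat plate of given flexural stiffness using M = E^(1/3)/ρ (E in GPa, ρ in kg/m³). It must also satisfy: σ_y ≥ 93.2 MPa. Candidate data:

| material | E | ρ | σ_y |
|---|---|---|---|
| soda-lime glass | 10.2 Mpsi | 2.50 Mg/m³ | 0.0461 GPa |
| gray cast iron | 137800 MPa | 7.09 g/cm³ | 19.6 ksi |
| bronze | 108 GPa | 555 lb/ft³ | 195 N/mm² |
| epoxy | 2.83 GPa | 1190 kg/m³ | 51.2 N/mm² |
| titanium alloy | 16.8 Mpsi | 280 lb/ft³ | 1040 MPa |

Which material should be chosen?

titanium alloy

Screen on constraints: σ_y ≥ 93.2 MPa. Survivors: gray cast iron, bronze, titanium alloy.
After converting to SI:
  gray cast iron: E = 137.8 GPa, ρ = 7090 kg/m³
  bronze: E = 108.0 GPa, ρ = 8890 kg/m³
  titanium alloy: E = 115.8 GPa, ρ = 4485 kg/m³
  titanium alloy: M = 1.09×10⁻³
  gray cast iron: M = 0.729×10⁻³
  bronze: M = 0.536×10⁻³
Highest index: titanium alloy.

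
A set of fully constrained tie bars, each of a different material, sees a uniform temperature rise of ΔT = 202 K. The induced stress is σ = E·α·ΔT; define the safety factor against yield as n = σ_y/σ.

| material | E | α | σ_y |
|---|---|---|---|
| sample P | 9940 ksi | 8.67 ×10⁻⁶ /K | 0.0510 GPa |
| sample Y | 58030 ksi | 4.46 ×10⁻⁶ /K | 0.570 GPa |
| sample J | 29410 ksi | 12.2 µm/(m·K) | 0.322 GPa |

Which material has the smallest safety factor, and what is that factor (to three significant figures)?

sample P, n = 0.425

Converting E to GPa, α to ×10⁻⁶/K, σ_y to MPa, then σ and n for each:
  sample P: E = 68.53, α = 8.67, σ_y = 51.00 → σ = 120 MPa, n = 0.425
  sample Y: E = 400.1, α = 4.46, σ_y = 570.0 → σ = 360 MPa, n = 1.58
  sample J: E = 202.8, α = 12.2, σ_y = 322.0 → σ = 500 MPa, n = 0.644
Smallest n: sample P with n = 0.425.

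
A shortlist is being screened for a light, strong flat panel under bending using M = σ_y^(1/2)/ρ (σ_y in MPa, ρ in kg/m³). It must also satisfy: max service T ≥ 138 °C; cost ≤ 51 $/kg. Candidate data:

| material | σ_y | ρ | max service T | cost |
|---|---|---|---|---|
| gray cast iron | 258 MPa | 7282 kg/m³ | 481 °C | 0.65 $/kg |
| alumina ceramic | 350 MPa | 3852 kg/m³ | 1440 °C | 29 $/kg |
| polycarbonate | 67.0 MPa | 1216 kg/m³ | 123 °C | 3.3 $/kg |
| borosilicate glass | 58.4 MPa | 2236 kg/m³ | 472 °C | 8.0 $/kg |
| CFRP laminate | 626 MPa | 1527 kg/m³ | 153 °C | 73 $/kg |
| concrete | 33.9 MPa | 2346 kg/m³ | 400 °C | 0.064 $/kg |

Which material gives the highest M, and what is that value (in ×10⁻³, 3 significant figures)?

Screen on constraints: max service T ≥ 138 °C; cost ≤ 51 $/kg. Survivors: gray cast iron, alumina ceramic, borosilicate glass, concrete.
Computing M directly (units already consistent):
  alumina ceramic: M = 4.86×10⁻³
  borosilicate glass: M = 3.42×10⁻³
  concrete: M = 2.48×10⁻³
  gray cast iron: M = 2.21×10⁻³
Alumina ceramic ranks first.

alumina ceramic, M = 4.86×10⁻³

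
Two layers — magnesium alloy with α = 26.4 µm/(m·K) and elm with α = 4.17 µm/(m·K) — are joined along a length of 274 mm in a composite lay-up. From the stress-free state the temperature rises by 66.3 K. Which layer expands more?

magnesium alloy

α(magnesium alloy) = 26.4×10⁻⁶/K vs α(elm) = 4.17×10⁻⁶/K.
Higher α expands more for the same ΔT: magnesium alloy.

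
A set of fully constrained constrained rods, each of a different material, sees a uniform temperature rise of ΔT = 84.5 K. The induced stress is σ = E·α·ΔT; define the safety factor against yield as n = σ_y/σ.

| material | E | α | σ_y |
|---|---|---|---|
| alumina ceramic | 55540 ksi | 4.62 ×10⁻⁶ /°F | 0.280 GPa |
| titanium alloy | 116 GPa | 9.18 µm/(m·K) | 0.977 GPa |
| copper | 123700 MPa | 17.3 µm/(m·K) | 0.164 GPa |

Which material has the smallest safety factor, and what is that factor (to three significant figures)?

copper, n = 0.907

Per material, after unit conversion:
  alumina ceramic: E = 382.9, α = 8.32, σ_y = 280.0 → σ = 269 MPa, n = 1.04
  titanium alloy: E = 116.0, α = 9.18, σ_y = 977.0 → σ = 90.0 MPa, n = 10.9
  copper: E = 123.7, α = 17.3, σ_y = 164.0 → σ = 181 MPa, n = 0.907
Copper has the lowest safety factor, n = 0.907.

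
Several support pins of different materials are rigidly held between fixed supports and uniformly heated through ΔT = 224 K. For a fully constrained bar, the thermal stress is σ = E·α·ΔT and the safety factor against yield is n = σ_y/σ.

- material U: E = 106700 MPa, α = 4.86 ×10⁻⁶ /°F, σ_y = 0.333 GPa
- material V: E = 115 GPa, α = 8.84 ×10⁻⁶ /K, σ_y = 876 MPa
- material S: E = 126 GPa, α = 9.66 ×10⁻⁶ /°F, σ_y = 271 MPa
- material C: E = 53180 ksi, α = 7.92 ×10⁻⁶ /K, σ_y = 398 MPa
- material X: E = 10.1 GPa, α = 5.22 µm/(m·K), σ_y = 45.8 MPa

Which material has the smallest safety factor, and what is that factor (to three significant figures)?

material S, n = 0.552

Per material, after unit conversion:
  material U: E = 106.7, α = 8.75, σ_y = 333.0 → σ = 209 MPa, n = 1.59
  material V: E = 115.0, α = 8.84, σ_y = 876.0 → σ = 228 MPa, n = 3.85
  material S: E = 126.0, α = 17.4, σ_y = 271.0 → σ = 491 MPa, n = 0.552
  material C: E = 366.7, α = 7.92, σ_y = 398.0 → σ = 650 MPa, n = 0.612
  material X: E = 10.10, α = 5.22, σ_y = 45.80 → σ = 11.8 MPa, n = 3.88
Material S has the lowest safety factor, n = 0.552.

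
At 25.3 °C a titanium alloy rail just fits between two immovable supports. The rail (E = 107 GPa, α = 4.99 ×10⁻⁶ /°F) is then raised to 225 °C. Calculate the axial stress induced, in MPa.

α = 4.99×10⁻⁶/°F × 9/5 = 8.98×10⁻⁶/K.
ΔT = 199.7 K. Constrained thermal stress σ = E·α·ΔT = 107.0×10³ MPa × 8.98×10⁻⁶ × 199.7 = 192 MPa (compressive).

192 MPa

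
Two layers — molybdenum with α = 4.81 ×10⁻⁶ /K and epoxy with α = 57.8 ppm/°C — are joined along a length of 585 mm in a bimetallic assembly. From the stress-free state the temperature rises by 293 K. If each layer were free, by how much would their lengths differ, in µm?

Δα = |4.81 − 57.8|×10⁻⁶/K = 53.0×10⁻⁶/K.
ΔL_mismatch = Δα·L·ΔT = 53.0×10⁻⁶ × 585.0 mm × 293.0 K = 9080 µm.

9080 µm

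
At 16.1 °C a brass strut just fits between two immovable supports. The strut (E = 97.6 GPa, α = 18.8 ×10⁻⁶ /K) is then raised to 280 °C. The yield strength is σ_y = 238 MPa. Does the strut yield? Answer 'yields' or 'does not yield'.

ΔT = 263.9 K. Constrained thermal stress σ = E·α·ΔT = 97.60×10³ MPa × 18.8×10⁻⁶ × 263.9 = 484 MPa (compressive).
Compare to σ_y = 238 MPa: σ ≥ σ_y, so it yields.

yields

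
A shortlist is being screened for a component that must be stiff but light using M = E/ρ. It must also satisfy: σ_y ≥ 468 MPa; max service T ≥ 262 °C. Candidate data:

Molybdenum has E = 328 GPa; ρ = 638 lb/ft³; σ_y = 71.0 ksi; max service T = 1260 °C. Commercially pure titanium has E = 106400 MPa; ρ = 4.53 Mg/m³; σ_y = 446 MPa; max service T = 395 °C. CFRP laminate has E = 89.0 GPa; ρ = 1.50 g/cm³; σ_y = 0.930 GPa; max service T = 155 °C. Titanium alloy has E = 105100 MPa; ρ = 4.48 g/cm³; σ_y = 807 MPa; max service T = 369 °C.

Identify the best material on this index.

Screen on constraints: σ_y ≥ 468 MPa; max service T ≥ 262 °C. Survivors: molybdenum, titanium alloy.
Putting every candidate on a common basis:
  molybdenum: E = 328.0 GPa, ρ = 10220 kg/m³
  titanium alloy: E = 105.1 GPa, ρ = 4480 kg/m³
  molybdenum: M = 32.1 MN·m/kg
  titanium alloy: M = 23.5 MN·m/kg
Highest index: molybdenum.

molybdenum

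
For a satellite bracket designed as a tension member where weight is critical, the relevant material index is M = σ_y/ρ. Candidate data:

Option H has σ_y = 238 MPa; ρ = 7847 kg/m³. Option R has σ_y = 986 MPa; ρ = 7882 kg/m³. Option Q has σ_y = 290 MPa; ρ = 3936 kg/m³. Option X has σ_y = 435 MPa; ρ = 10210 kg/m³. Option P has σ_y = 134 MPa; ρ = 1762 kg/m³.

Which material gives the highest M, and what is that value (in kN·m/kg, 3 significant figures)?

option R, M = 125 kN·m/kg

Evaluate M for each candidate:
  option R: M = 125 kN·m/kg
  option P: M = 76.0 kN·m/kg
  option Q: M = 73.7 kN·m/kg
  option X: M = 42.6 kN·m/kg
  option H: M = 30.3 kN·m/kg
Option R ranks first.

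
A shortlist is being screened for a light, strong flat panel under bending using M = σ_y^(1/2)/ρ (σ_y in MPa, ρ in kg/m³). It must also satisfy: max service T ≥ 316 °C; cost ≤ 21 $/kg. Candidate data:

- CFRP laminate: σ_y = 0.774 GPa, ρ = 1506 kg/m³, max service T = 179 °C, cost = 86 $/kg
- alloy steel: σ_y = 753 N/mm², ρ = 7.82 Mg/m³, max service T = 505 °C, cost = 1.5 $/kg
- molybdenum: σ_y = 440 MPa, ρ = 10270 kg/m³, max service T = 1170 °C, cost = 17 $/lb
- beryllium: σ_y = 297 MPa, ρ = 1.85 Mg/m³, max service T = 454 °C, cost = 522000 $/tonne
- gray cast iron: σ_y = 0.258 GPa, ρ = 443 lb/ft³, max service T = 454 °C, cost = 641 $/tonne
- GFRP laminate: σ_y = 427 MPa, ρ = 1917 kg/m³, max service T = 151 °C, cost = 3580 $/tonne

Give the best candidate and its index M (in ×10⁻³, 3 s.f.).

Screen on constraints: max service T ≥ 316 °C; cost ≤ 21 $/kg. Survivors: alloy steel, gray cast iron.
Convert each candidate to consistent units, then evaluate M:
  alloy steel: σ_y = 753.0 MPa, ρ = 7820 kg/m³
  gray cast iron: σ_y = 258.0 MPa, ρ = 7096 kg/m³
  alloy steel: M = 3.51×10⁻³
  gray cast iron: M = 2.26×10⁻³
Alloy steel ranks first.

alloy steel, M = 3.51×10⁻³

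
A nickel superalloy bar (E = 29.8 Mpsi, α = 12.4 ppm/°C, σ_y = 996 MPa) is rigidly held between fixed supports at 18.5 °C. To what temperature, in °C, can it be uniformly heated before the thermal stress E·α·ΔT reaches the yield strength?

409 °C

E = 29.8 Mpsi = 205.5 GPa.
E·α·ΔT = 996.0 MPa ⇒ ΔT = 996.0 / (205.5×10³ × 12.4×10⁻⁶) = 390.9 K.
T = 18.5 + 390.9 = 409.4 °C.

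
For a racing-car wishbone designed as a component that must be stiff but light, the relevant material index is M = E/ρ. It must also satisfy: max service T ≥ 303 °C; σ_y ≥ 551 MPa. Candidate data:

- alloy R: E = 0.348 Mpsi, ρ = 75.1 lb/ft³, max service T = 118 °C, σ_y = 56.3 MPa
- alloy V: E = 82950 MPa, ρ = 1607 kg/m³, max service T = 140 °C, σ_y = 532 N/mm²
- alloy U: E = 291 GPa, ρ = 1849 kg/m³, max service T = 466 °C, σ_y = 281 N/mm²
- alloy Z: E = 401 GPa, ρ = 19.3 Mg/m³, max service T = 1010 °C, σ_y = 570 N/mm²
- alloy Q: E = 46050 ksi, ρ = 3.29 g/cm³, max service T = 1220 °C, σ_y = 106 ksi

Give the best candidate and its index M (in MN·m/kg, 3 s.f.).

alloy Q, M = 96.5 MN·m/kg

Screen on constraints: max service T ≥ 303 °C; σ_y ≥ 551 MPa. Survivors: alloy Z, alloy Q.
Convert each candidate to consistent units, then evaluate M:
  alloy Z: E = 401.0 GPa, ρ = 19300 kg/m³
  alloy Q: E = 317.5 GPa, ρ = 3290 kg/m³
  alloy Q: M = 96.5 MN·m/kg
  alloy Z: M = 20.8 MN·m/kg
Alloy Q ranks first.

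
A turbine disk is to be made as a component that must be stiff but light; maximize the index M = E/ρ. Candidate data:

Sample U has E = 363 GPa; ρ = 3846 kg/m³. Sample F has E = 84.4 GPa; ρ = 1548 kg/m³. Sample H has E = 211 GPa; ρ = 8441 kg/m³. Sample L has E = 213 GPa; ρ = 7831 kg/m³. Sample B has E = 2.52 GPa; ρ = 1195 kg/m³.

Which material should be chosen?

sample U

Evaluate M for each candidate:
  sample U: M = 94.4 MN·m/kg
  sample F: M = 54.5 MN·m/kg
  sample L: M = 27.2 MN·m/kg
  sample H: M = 25.0 MN·m/kg
  sample B: M = 2.11 MN·m/kg
Sample U has the largest M.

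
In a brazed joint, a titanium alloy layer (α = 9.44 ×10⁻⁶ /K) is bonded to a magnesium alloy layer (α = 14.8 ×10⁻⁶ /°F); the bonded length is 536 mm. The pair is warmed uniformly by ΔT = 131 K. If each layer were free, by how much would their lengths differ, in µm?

1210 µm

magnesium alloy: α = 14.8×10⁻⁶/°F × 9/5 = 26.6×10⁻⁶/K.
Δα = |9.44 − 26.6|×10⁻⁶/K = 17.2×10⁻⁶/K.
ΔL_mismatch = Δα·L·ΔT = 17.2×10⁻⁶ × 536.0 mm × 131.0 K = 1210 µm.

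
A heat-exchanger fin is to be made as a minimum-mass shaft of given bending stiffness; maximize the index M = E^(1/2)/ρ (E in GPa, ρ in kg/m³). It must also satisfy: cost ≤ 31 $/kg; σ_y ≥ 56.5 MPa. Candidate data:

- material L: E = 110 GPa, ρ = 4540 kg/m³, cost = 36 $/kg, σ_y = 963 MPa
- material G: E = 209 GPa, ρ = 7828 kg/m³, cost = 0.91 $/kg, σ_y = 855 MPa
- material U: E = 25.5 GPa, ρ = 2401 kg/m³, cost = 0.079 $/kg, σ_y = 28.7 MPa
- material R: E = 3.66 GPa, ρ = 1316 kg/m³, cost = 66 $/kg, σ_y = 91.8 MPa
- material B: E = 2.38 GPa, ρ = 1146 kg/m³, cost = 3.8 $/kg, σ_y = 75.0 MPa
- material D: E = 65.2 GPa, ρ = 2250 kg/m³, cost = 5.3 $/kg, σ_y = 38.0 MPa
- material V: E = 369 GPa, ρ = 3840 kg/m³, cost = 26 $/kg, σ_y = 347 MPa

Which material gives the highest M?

material V

Screen on constraints: cost ≤ 31 $/kg; σ_y ≥ 56.5 MPa. Survivors: material G, material B, material V.
Per-candidate index values:
  material V: M = 5.00×10⁻³
  material G: M = 1.85×10⁻³
  material B: M = 1.35×10⁻³
Material V ranks first.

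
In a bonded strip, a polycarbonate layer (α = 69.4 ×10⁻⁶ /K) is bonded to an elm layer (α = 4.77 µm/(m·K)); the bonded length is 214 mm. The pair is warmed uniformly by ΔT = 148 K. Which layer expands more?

polycarbonate

α(polycarbonate) = 69.4×10⁻⁶/K vs α(elm) = 4.77×10⁻⁶/K.
Higher α expands more for the same ΔT: polycarbonate.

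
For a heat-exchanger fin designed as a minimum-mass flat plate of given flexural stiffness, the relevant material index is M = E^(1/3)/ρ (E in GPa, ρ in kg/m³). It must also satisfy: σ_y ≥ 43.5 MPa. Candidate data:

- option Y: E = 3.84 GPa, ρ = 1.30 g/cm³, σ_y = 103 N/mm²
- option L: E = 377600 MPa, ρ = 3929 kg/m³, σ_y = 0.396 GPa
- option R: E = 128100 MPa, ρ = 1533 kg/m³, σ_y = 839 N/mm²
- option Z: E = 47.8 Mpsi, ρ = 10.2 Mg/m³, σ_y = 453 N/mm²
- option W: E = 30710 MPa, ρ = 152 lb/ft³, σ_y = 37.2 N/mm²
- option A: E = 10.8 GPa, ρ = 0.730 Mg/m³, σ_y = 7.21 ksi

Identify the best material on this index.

Screen on constraints: σ_y ≥ 43.5 MPa. Survivors: option Y, option L, option R, option Z, option A.
After converting to SI:
  option Y: E = 3.840 GPa, ρ = 1300 kg/m³
  option L: E = 377.6 GPa, ρ = 3929 kg/m³
  option R: E = 128.1 GPa, ρ = 1533 kg/m³
  option Z: E = 329.6 GPa, ρ = 10200 kg/m³
  option A: E = 10.80 GPa, ρ = 730.0 kg/m³
  option R: M = 3.29×10⁻³
  option A: M = 3.03×10⁻³
  option L: M = 1.84×10⁻³
  option Y: M = 1.20×10⁻³
  option Z: M = 0.677×10⁻³
The maximum is for option R.

option R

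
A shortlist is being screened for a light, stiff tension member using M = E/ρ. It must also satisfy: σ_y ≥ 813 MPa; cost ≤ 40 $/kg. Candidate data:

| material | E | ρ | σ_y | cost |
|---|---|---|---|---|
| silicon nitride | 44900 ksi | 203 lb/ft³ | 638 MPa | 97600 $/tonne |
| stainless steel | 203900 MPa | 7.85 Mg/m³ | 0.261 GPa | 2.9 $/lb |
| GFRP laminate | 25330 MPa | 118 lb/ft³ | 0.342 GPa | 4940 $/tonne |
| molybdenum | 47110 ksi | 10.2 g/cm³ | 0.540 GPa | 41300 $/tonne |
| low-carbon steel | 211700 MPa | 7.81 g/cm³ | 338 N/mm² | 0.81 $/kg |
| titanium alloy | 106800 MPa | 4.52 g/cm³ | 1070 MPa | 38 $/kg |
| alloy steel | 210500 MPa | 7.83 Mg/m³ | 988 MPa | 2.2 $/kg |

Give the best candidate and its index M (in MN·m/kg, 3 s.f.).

Screen on constraints: σ_y ≥ 813 MPa; cost ≤ 40 $/kg. Survivors: titanium alloy, alloy steel.
Normalizing units and computing the index:
  titanium alloy: E = 106.8 GPa, ρ = 4520 kg/m³
  alloy steel: E = 210.5 GPa, ρ = 7830 kg/m³
  alloy steel: M = 26.9 MN·m/kg
  titanium alloy: M = 23.6 MN·m/kg
Highest index: alloy steel.

alloy steel, M = 26.9 MN·m/kg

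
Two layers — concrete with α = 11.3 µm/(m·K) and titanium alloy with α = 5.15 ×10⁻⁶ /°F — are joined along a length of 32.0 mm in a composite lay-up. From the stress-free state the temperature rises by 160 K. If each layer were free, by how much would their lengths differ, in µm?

10.4 µm

titanium alloy: α = 5.15×10⁻⁶/°F × 9/5 = 9.27×10⁻⁶/K.
Δα = |11.3 − 9.27|×10⁻⁶/K = 2.03×10⁻⁶/K.
ΔL_mismatch = Δα·L·ΔT = 2.03×10⁻⁶ × 32.0 mm × 160.0 K = 10.4 µm.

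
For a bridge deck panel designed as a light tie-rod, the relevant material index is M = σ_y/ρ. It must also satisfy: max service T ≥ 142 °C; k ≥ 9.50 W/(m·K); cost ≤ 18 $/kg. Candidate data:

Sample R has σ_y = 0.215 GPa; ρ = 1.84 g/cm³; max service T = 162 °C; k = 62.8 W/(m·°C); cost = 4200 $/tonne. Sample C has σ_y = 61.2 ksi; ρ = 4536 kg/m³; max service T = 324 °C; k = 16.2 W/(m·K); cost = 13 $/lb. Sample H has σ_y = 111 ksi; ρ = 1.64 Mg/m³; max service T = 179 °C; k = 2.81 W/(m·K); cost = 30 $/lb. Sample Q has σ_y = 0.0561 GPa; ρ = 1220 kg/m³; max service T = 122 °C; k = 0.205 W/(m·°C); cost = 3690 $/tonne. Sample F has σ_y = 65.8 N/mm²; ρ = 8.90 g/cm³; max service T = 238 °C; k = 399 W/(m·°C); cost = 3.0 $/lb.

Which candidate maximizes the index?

Screen on constraints: max service T ≥ 142 °C; k ≥ 9.50 W/(m·K); cost ≤ 18 $/kg. Survivors: sample R, sample F.
Convert each candidate to consistent units, then evaluate M:
  sample R: σ_y = 215.0 MPa, ρ = 1840 kg/m³
  sample F: σ_y = 65.80 MPa, ρ = 8900 kg/m³
  sample R: M = 117 kN·m/kg
  sample F: M = 7.39 kN·m/kg
Sample R has the largest M.

sample R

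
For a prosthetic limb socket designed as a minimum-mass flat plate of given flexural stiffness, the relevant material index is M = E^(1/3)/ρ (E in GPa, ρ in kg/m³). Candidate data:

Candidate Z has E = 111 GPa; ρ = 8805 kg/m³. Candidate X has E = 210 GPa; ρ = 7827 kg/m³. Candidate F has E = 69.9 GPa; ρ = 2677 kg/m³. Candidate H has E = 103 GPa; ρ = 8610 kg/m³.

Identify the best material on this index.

candidate F

Per-candidate index values:
  candidate F: M = 1.54×10⁻³
  candidate X: M = 0.759×10⁻³
  candidate Z: M = 0.546×10⁻³
  candidate H: M = 0.544×10⁻³
Candidate F has the largest M.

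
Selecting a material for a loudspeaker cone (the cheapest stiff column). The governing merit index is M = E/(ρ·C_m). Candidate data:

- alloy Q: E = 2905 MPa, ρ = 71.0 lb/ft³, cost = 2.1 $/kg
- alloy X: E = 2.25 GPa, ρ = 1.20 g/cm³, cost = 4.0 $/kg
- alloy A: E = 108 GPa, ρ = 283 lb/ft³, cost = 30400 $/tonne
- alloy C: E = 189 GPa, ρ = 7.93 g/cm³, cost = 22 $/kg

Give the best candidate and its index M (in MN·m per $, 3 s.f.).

In SI units:
  alloy Q: E = 2.905 GPa, ρ = 1137 kg/m³, cost = 2.100 $/kg
  alloy X: E = 2.250 GPa, ρ = 1200 kg/m³, cost = 4.000 $/kg
  alloy A: E = 108.0 GPa, ρ = 4533 kg/m³, cost = 30.40 $/kg
  alloy C: E = 189.0 GPa, ρ = 7930 kg/m³, cost = 22.00 $/kg
  alloy Q: M = 1.22 MN·m per $
  alloy C: M = 1.08 MN·m per $
  alloy A: M = 0.784 MN·m per $
  alloy X: M = 0.469 MN·m per $
Alloy Q has the largest M.

alloy Q, M = 1.22 MN·m per $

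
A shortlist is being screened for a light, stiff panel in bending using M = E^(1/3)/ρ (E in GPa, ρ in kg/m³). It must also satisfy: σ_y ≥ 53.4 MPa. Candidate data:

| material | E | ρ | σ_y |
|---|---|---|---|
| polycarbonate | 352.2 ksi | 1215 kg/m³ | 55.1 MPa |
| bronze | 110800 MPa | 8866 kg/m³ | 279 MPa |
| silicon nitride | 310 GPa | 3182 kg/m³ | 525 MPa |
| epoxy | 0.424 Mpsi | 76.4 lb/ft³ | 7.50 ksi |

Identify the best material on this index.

silicon nitride

Screen on constraints: σ_y ≥ 53.4 MPa. Survivors: polycarbonate, bronze, silicon nitride.
In SI units:
  polycarbonate: E = 2.428 GPa, ρ = 1215 kg/m³
  bronze: E = 110.8 GPa, ρ = 8866 kg/m³
  silicon nitride: E = 310.0 GPa, ρ = 3182 kg/m³
  silicon nitride: M = 2.13×10⁻³
  polycarbonate: M = 1.11×10⁻³
  bronze: M = 0.542×10⁻³
Highest index: silicon nitride.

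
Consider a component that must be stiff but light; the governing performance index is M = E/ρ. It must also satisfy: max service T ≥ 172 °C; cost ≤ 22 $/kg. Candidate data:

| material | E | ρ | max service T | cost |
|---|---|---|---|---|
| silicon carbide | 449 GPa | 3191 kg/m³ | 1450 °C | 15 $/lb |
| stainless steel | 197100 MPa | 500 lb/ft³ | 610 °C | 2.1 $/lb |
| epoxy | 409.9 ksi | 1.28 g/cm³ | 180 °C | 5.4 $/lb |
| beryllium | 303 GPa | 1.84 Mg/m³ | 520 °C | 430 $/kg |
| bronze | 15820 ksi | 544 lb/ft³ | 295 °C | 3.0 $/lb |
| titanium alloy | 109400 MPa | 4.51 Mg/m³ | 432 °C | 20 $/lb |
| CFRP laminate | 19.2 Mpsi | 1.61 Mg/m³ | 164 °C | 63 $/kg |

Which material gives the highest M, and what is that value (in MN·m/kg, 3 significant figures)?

stainless steel, M = 24.6 MN·m/kg

Screen on constraints: max service T ≥ 172 °C; cost ≤ 22 $/kg. Survivors: stainless steel, epoxy, bronze.
In SI units:
  stainless steel: E = 197.1 GPa, ρ = 8009 kg/m³
  epoxy: E = 2.826 GPa, ρ = 1280 kg/m³
  bronze: E = 109.1 GPa, ρ = 8714 kg/m³
  stainless steel: M = 24.6 MN·m/kg
  bronze: M = 12.5 MN·m/kg
  epoxy: M = 2.21 MN·m/kg
Highest index: stainless steel.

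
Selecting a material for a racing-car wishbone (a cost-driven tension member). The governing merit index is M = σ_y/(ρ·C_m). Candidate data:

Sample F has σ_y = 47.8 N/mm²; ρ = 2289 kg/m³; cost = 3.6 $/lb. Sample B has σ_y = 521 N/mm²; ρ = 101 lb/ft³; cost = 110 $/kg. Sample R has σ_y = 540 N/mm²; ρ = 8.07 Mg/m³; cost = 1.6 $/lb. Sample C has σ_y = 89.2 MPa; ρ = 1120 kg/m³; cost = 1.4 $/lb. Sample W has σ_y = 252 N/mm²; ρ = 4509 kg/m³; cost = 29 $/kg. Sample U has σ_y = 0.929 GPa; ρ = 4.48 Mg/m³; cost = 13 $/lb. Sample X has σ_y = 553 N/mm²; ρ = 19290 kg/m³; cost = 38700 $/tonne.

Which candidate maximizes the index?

After converting to SI:
  sample F: σ_y = 47.80 MPa, ρ = 2289 kg/m³, cost = 7.937 $/kg
  sample B: σ_y = 521.0 MPa, ρ = 1618 kg/m³, cost = 110.0 $/kg
  sample R: σ_y = 540.0 MPa, ρ = 8070 kg/m³, cost = 3.527 $/kg
  sample C: σ_y = 89.20 MPa, ρ = 1120 kg/m³, cost = 3.086 $/kg
  sample W: σ_y = 252.0 MPa, ρ = 4509 kg/m³, cost = 29.00 $/kg
  sample U: σ_y = 929.0 MPa, ρ = 4480 kg/m³, cost = 28.66 $/kg
  sample X: σ_y = 553.0 MPa, ρ = 19290 kg/m³, cost = 38.70 $/kg
  sample C: M = 25.8 kN·m per $
  sample R: M = 19.0 kN·m per $
  sample U: M = 7.24 kN·m per $
  sample B: M = 2.93 kN·m per $
  sample F: M = 2.63 kN·m per $
  sample W: M = 1.93 kN·m per $
  sample X: M = 0.741 kN·m per $
Sample C has the largest M.

sample C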